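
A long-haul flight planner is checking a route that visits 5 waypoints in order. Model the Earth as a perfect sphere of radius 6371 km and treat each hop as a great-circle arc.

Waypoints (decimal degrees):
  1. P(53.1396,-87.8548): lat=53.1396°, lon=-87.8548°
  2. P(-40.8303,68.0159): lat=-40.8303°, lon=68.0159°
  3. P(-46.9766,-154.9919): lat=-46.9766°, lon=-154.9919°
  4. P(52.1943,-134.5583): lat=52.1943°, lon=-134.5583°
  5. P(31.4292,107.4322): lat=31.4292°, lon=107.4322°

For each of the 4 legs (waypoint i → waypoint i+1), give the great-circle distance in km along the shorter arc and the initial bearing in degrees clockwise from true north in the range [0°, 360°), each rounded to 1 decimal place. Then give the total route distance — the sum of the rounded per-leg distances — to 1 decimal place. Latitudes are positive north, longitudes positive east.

Leg 1: φ1=0.9274610, φ2=-0.7126232, Δφ=-1.6400842, Δλ=2.7204569 rad; a=sin²(Δφ/2)+cosφ1·cosφ2·sin²(Δλ/2)=0.9686762589; c=2·atan2(√a, √(1-a))=2.785747876; dist=6371·c=17748.000 ≈ 17748.0 km; running total=17748.0 km
Leg 1 bearing: y=sinΔλ·cosφ2=0.30931617, x=cosφ1·sinφ2-sinφ1·cosφ2·cosΔλ=0.16029275; θ=atan2(y, x)=62.6061° ≈ 62.6°
Leg 2: φ1=-0.7126232, φ2=-0.8198963, Δφ=-0.1072732, Δλ=-3.8922204 rad; a=sin²(Δφ/2)+cosφ1·cosφ2·sin²(Δλ/2)=0.4497641508; c=2·atan2(√a, √(1-a))=1.470154820; dist=6371·c=9366.356 ≈ 9366.4 km; running total=27114.4 km
Leg 2 bearing: y=sinΔλ·cosφ2=0.46539336, x=cosφ1·sinφ2-sinφ1·cosφ2·cosΔλ=-0.87938300; θ=atan2(y, x)=152.1110° ≈ 152.1°
Leg 3: φ1=-0.8198963, φ2=0.9109624, Δφ=1.7308587, Δλ=0.3566336 rad; a=sin²(Δφ/2)+cosφ1·cosφ2·sin²(Δλ/2)=0.5928482214; c=2·atan2(√a, √(1-a))=1.757576912; dist=6371·c=11197.523 ≈ 11197.5 km; running total=38311.9 km
Leg 3 bearing: y=sinΔλ·cosφ2=0.21400656, x=cosφ1·sinφ2-sinφ1·cosφ2·cosΔλ=0.95901930; θ=atan2(y, x)=12.5795° ≈ 12.6°
Leg 4: φ1=0.9109624, φ2=0.5485430, Δφ=-0.3624194, Δλ=4.2235310 rad; a=sin²(Δφ/2)+cosφ1·cosφ2·sin²(Δλ/2)=0.4168220835; c=2·atan2(√a, √(1-a))=1.403663482; dist=6371·c=8942.740 ≈ 8942.7 km; running total=47254.6 km
Leg 4 bearing: y=sinΔλ·cosφ2=-0.75333965, x=cosφ1·sinφ2-sinφ1·cosφ2·cosΔλ=0.63624297; θ=atan2(y, x)=-49.8168° <0 so +360° → 310.1832° ≈ 310.2°

Leg 1: dist=17748.0 km, bearing=62.6°
Leg 2: dist=9366.4 km, bearing=152.1°
Leg 3: dist=11197.5 km, bearing=12.6°
Leg 4: dist=8942.7 km, bearing=310.2°
Total: 47254.6 km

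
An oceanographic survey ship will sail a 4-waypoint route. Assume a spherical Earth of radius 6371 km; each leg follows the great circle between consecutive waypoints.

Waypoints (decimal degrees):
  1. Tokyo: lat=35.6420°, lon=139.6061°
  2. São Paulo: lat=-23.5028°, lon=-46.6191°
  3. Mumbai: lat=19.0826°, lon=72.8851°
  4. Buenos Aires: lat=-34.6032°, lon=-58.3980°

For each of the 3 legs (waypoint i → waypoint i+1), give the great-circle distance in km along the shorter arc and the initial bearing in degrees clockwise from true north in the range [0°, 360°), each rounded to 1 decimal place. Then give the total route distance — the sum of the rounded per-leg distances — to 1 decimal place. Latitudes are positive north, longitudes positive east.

Leg 1: φ1=0.6220703, φ2=-0.4102012, Δφ=-1.0322715, Δλ=-3.2502429 rad; a=sin²(Δφ/2)+cosφ1·cosφ2·sin²(Δλ/2)=0.9866225495; c=2·atan2(√a, √(1-a))=2.909751917; dist=6371·c=18538.029 ≈ 18538.0 km; running total=18538.0 km
Leg 1 bearing: y=sinΔλ·cosφ2=0.09944076, x=cosφ1·sinφ2-sinφ1·cosφ2·cosΔλ=0.20713646; θ=atan2(y, x)=25.6444° ≈ 25.6°
Leg 2: φ1=-0.4102012, φ2=0.3330542, Δφ=0.7432554, Δλ=2.0857418 rad; a=sin²(Δφ/2)+cosφ1·cosφ2·sin²(Δλ/2)=0.7785955170; c=2·atan2(√a, √(1-a))=2.161795542; dist=6371·c=13772.799 ≈ 13772.8 km; running total=32310.8 km
Leg 2 bearing: y=sinΔλ·cosφ2=0.82249400, x=cosφ1·sinφ2-sinφ1·cosφ2·cosΔλ=0.11420055; θ=atan2(y, x)=82.0952° ≈ 82.1°
Leg 3: φ1=0.3330542, φ2=-0.6039398, Δφ=-0.9369940, Δλ=-2.2913223 rad; a=sin²(Δφ/2)+cosφ1·cosφ2·sin²(Δλ/2)=0.8494430934; c=2·atan2(√a, √(1-a))=2.344635363; dist=6371·c=14937.672 ≈ 14937.7 km; running total=47248.5 km
Leg 3 bearing: y=sinΔλ·cosφ2=-0.61852921, x=cosφ1·sinφ2-sinφ1·cosφ2·cosΔλ=-0.35913745; θ=atan2(y, x)=-120.1408° <0 so +360° → 239.8592° ≈ 239.9°

Leg 1: dist=18538.0 km, bearing=25.6°
Leg 2: dist=13772.8 km, bearing=82.1°
Leg 3: dist=14937.7 km, bearing=239.9°
Total: 47248.5 km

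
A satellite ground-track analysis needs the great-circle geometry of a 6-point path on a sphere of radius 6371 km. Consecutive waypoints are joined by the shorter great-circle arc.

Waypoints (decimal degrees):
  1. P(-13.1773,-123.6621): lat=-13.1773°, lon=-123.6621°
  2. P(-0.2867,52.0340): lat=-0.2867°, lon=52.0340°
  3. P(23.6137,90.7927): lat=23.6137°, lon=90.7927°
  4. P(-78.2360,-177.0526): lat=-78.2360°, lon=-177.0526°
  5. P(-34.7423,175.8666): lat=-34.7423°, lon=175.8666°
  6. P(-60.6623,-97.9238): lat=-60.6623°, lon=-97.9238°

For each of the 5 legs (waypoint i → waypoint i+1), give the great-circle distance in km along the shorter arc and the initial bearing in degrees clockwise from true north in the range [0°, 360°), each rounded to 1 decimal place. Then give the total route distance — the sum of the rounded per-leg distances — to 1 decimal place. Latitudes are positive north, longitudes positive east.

Leg 1: φ1=-0.2299873, φ2=-0.0050039, Δφ=0.2249834, Δλ=3.0664754 rad; a=sin²(Δφ/2)+cosφ1·cosφ2·sin²(Δλ/2)=0.9848853602; c=2·atan2(√a, √(1-a))=2.895085773; dist=6371·c=18444.591 ≈ 18444.6 km; running total=18444.6 km
Leg 1 bearing: y=sinΔλ·cosφ2=0.07504566, x=cosφ1·sinφ2-sinφ1·cosφ2·cosΔλ=-0.23219151; θ=atan2(y, x)=162.0889° ≈ 162.1°
Leg 2: φ1=-0.0050039, φ2=0.4121368, Δφ=0.4171407, Δλ=0.6764669 rad; a=sin²(Δφ/2)+cosφ1·cosφ2·sin²(Δλ/2)=0.1437590094; c=2·atan2(√a, √(1-a))=0.777767294; dist=6371·c=4955.155 ≈ 4955.2 km; running total=23399.8 km
Leg 2 bearing: y=sinΔλ·cosφ2=0.57362151, x=cosφ1·sinφ2-sinφ1·cosφ2·cosΔλ=0.40413834; θ=atan2(y, x)=54.8338° ≈ 54.8°
Leg 3: φ1=0.4121368, φ2=-1.3654758, Δφ=-1.7776126, Δλ=-4.6747824 rad; a=sin²(Δφ/2)+cosφ1·cosφ2·sin²(Δλ/2)=0.6995890427; c=2·atan2(√a, √(1-a))=1.981416566; dist=6371·c=12623.605 ≈ 12623.6 km; running total=36023.4 km
Leg 3 bearing: y=sinΔλ·cosφ2=0.20373682, x=cosφ1·sinφ2-sinφ1·cosφ2·cosΔλ=-0.89395087; θ=atan2(y, x)=167.1612° ≈ 167.2°
Leg 4: φ1=-1.3654758, φ2=-0.6063675, Δφ=0.7591083, Δλ=6.1596020 rad; a=sin²(Δφ/2)+cosφ1·cosφ2·sin²(Δλ/2)=0.1379138373; c=2·atan2(√a, √(1-a))=0.760962881; dist=6371·c=4848.095 ≈ 4848.1 km; running total=40871.5 km
Leg 4 bearing: y=sinΔλ·cosφ2=-0.10129299, x=cosφ1·sinφ2-sinφ1·cosφ2·cosΔλ=0.68213941; θ=atan2(y, x)=-8.4463° <0 so +360° → 351.5537° ≈ 351.6°
Leg 5: φ1=-0.6063675, φ2=-1.0587569, Δφ=-0.4523893, Δλ=-4.7785439 rad; a=sin²(Δφ/2)+cosφ1·cosφ2·sin²(Δλ/2)=0.2382940636; c=2·atan2(√a, √(1-a))=1.019946107; dist=6371·c=6498.077 ≈ 6498.1 km; running total=47369.6 km
Leg 5 bearing: y=sinΔλ·cosφ2=0.48888441, x=cosφ1·sinφ2-sinφ1·cosφ2·cosΔλ=-0.69787681; θ=atan2(y, x)=144.9876° ≈ 145.0°

Leg 1: dist=18444.6 km, bearing=162.1°
Leg 2: dist=4955.2 km, bearing=54.8°
Leg 3: dist=12623.6 km, bearing=167.2°
Leg 4: dist=4848.1 km, bearing=351.6°
Leg 5: dist=6498.1 km, bearing=145.0°
Total: 47369.6 km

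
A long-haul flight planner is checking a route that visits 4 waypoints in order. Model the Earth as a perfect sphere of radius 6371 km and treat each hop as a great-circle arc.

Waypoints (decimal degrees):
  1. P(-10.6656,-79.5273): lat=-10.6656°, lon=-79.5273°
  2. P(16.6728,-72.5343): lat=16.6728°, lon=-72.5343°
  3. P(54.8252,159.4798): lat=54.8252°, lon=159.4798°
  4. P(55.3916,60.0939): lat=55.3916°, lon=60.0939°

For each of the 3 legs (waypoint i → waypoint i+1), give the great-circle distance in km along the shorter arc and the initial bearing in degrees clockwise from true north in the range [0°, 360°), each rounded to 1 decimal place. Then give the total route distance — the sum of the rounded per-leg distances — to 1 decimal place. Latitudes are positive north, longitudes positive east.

Leg 1: dist=3135.7 km, bearing=14.3°
Leg 2: dist=10678.6 km, bearing=332.8°
Leg 3: dist=5751.8 km, bearing=314.5°
Total: 19566.1 km

Leg 1: φ1=-0.1861498, φ2=0.2909953, Δφ=0.4771451, Δλ=0.1220509 rad; a=sin²(Δφ/2)+cosφ1·cosφ2·sin²(Δλ/2)=0.0593467342; c=2·atan2(√a, √(1-a))=0.492176332; dist=6371·c=3135.655 ≈ 3135.7 km; running total=3135.7 km
Leg 1 bearing: y=sinΔλ·cosφ2=0.11662965, x=cosφ1·sinφ2-sinφ1·cosφ2·cosΔλ=0.45792611; θ=atan2(y, x)=14.2889° ≈ 14.3°
Leg 2: φ1=0.2909953, φ2=0.9568803, Δφ=0.6658850, Δλ=4.0494100 rad; a=sin²(Δφ/2)+cosφ1·cosφ2·sin²(Δλ/2)=0.5525659763; c=2·atan2(√a, √(1-a))=1.676122915; dist=6371·c=10678.579 ≈ 10678.6 km; running total=13814.3 km
Leg 2 bearing: y=sinΔλ·cosφ2=-0.45403888, x=cosφ1·sinφ2-sinφ1·cosφ2·cosΔλ=0.88475758; θ=atan2(y, x)=-27.1659° <0 so +360° → 332.8341° ≈ 332.8°
Leg 3: φ1=0.9568803, φ2=0.9667658, Δφ=0.0098855, Δλ=-1.7346112 rad; a=sin²(Δφ/2)+cosφ1·cosφ2·sin²(Δλ/2)=0.1902983747; c=2·atan2(√a, √(1-a))=0.902813971; dist=6371·c=5751.828 ≈ 5751.8 km; running total=19566.1 km
Leg 3 bearing: y=sinΔλ·cosφ2=-0.56036069, x=cosφ1·sinφ2-sinφ1·cosφ2·cosΔλ=0.54985044; θ=atan2(y, x)=-45.5424° <0 so +360° → 314.4576° ≈ 314.5°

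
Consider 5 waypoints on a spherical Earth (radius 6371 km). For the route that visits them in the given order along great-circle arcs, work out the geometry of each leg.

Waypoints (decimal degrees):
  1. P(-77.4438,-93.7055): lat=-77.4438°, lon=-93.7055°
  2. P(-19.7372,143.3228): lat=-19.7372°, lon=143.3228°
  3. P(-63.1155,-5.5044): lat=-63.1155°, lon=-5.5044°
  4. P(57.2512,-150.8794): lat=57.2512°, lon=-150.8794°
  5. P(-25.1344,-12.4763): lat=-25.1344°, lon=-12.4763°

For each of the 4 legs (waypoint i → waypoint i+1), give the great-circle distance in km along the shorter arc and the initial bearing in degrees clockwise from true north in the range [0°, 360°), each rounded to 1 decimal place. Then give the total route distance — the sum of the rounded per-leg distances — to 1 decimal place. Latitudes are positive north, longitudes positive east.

Leg 1: dist=8605.7 km, bearing=234.0°
Leg 2: dist=10409.0 km, bearing=193.6°
Leg 3: dist=18021.5 km, bearing=266.9°
Leg 4: dist=15160.5 km, bearing=60.5°
Total: 52196.7 km

Leg 1: φ1=-1.3516493, φ2=-0.3444791, Δφ=1.0071702, Δλ=4.1369243 rad; a=sin²(Δφ/2)+cosφ1·cosφ2·sin²(Δλ/2)=0.3908662923; c=2·atan2(√a, √(1-a))=1.350757601; dist=6371·c=8605.677 ≈ 8605.7 km; running total=8605.7 km
Leg 1 bearing: y=sinΔλ·cosφ2=-0.78965303, x=cosφ1·sinφ2-sinφ1·cosφ2·cosΔλ=-0.57341733; θ=atan2(y, x)=-125.9858° <0 so +360° → 234.0142° ≈ 234.0°
Leg 2: φ1=-0.3444791, φ2=-1.1015733, Δφ=-0.7570942, Δλ=-2.5975247 rad; a=sin²(Δφ/2)+cosφ1·cosφ2·sin²(Δλ/2)=0.5314821459; c=2·atan2(√a, √(1-a))=1.633802297; dist=6371·c=10408.954 ≈ 10409.0 km; running total=19014.7 km
Leg 2 bearing: y=sinΔλ·cosφ2=-0.23406477, x=cosφ1·sinφ2-sinφ1·cosφ2·cosΔλ=-0.97017997; θ=atan2(y, x)=-166.4361° <0 so +360° → 193.5639° ≈ 193.6°
Leg 3: φ1=-1.1015733, φ2=0.9992219, Δφ=2.1007952, Δλ=-2.5372724 rad; a=sin²(Δφ/2)+cosφ1·cosφ2·sin²(Δλ/2)=0.9757210844; c=2·atan2(√a, √(1-a))=2.828683792; dist=6371·c=18021.544 ≈ 18021.5 km; running total=37036.2 km
Leg 3 bearing: y=sinΔλ·cosφ2=-0.30737323, x=cosφ1·sinφ2-sinφ1·cosφ2·cosΔλ=-0.01671819; θ=atan2(y, x)=-93.1133° <0 so +360° → 266.8867° ≈ 266.9°
Leg 4: φ1=0.9992219, φ2=-0.4386780, Δφ=-1.4379000, Δλ=2.4155898 rad; a=sin²(Δφ/2)+cosφ1·cosφ2·sin²(Δλ/2)=0.8617356808; c=2·atan2(√a, √(1-a))=2.379613863; dist=6371·c=15160.520 ≈ 15160.5 km; running total=52196.7 km
Leg 4 bearing: y=sinΔλ·cosφ2=0.60102503, x=cosφ1·sinφ2-sinφ1·cosφ2·cosΔλ=0.33964408; θ=atan2(y, x)=60.5289° ≈ 60.5°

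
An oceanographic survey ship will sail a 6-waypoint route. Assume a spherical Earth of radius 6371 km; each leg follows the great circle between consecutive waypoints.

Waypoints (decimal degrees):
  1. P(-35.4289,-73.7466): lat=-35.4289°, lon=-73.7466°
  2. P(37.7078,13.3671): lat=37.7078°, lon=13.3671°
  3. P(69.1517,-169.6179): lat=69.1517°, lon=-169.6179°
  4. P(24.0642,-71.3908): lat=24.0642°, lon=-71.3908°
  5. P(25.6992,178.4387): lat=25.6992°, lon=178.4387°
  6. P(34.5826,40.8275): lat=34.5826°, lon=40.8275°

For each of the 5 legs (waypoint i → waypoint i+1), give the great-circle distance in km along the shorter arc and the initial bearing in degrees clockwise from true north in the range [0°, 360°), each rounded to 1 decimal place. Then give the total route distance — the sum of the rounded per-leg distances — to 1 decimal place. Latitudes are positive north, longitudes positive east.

Leg 1: dist=12096.9 km, bearing=56.6°
Leg 2: dist=8130.3 km, bearing=1.1°
Leg 3: dist=7834.1 km, bearing=73.5°
Leg 4: dist=10689.8 km, bearing=301.7°
Leg 5: dist=11960.8 km, bearing=324.4°
Total: 50711.9 km

Leg 1: φ1=-0.6183510, φ2=0.6581253, Δφ=1.2764762, Δλ=1.5204209 rad; a=sin²(Δφ/2)+cosφ1·cosφ2·sin²(Δλ/2)=0.6610495855; c=2·atan2(√a, √(1-a))=1.898742322; dist=6371·c=12096.887 ≈ 12096.9 km; running total=12096.9 km
Leg 1 bearing: y=sinΔλ·cosφ2=0.79013665, x=cosφ1·sinφ2-sinφ1·cosφ2·cosΔλ=0.52147501; θ=atan2(y, x)=56.5760° ≈ 56.6°
Leg 2: φ1=0.6581253, φ2=1.2069248, Δφ=0.5487996, Δλ=-3.1936907 rad; a=sin²(Δφ/2)+cosφ1·cosφ2·sin²(Δλ/2)=0.3547960934; c=2·atan2(√a, √(1-a))=1.276143336; dist=6371·c=8130.309 ≈ 8130.3 km; running total=20227.2 km
Leg 2 bearing: y=sinΔλ·cosφ2=0.01853305, x=cosφ1·sinφ2-sinφ1·cosφ2·cosΔλ=0.95672349; θ=atan2(y, x)=1.1098° ≈ 1.1°
Leg 3: φ1=1.2069248, φ2=0.4199995, Δφ=-0.7869253, Δλ=1.7143863 rad; a=sin²(Δφ/2)+cosφ1·cosφ2·sin²(Δλ/2)=0.3327195133; c=2·atan2(√a, √(1-a))=1.229657008; dist=6371·c=7834.145 ≈ 7834.1 km; running total=28061.3 km
Leg 3 bearing: y=sinΔλ·cosφ2=0.90369222, x=cosφ1·sinφ2-sinφ1·cosφ2·cosΔλ=0.26722522; θ=atan2(y, x)=73.5269° ≈ 73.5°
Leg 4: φ1=0.4199995, φ2=0.4485357, Δφ=0.0285361, Δλ=4.3603473 rad; a=sin²(Δφ/2)+cosφ1·cosφ2·sin²(Δλ/2)=0.5534397017; c=2·atan2(√a, √(1-a))=1.677880268; dist=6371·c=10689.775 ≈ 10689.8 km; running total=38751.1 km
Leg 4 bearing: y=sinΔλ·cosφ2=-0.84582027, x=cosφ1·sinφ2-sinφ1·cosφ2·cosΔλ=0.52265177; θ=atan2(y, x)=-58.2871° <0 so +360° → 301.7129° ≈ 301.7°
Leg 5: φ1=0.4485357, φ2=0.6035802, Δφ=0.1550446, Δλ=-2.4017685 rad; a=sin²(Δφ/2)+cosφ1·cosφ2·sin²(Δλ/2)=0.6509001533; c=2·atan2(√a, √(1-a))=1.877376776; dist=6371·c=11960.767 ≈ 11960.8 km; running total=50711.9 km
Leg 5 bearing: y=sinΔλ·cosφ2=-0.55504022, x=cosφ1·sinφ2-sinφ1·cosφ2·cosΔλ=0.77514317; θ=atan2(y, x)=-35.6045° <0 so +360° → 324.3955° ≈ 324.4°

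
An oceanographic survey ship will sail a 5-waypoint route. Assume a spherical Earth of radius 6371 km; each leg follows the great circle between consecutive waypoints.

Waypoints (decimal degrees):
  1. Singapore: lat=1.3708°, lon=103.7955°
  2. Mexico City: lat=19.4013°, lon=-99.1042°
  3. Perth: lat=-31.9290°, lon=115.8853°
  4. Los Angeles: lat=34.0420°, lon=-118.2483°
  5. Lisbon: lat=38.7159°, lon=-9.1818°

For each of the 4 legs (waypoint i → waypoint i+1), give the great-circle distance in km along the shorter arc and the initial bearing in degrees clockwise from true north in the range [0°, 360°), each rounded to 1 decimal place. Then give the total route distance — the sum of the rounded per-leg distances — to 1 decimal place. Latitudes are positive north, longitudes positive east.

Leg 1: φ1=0.0239250, φ2=0.3386166, Δφ=0.3146916, Δλ=-3.5412678 rad; a=sin²(Δφ/2)+cosφ1·cosφ2·sin²(Δλ/2)=0.9303412814; c=2·atan2(√a, √(1-a))=2.607405098; dist=6371·c=16611.778 ≈ 16611.8 km; running total=16611.8 km
Leg 1 bearing: y=sinΔλ·cosφ2=0.36702304, x=cosφ1·sinφ2-sinφ1·cosφ2·cosΔλ=0.35287336; θ=atan2(y, x)=46.1260° ≈ 46.1°
Leg 2: φ1=0.3386166, φ2=-0.5572662, Δφ=-0.8958827, Δλ=3.7522746 rad; a=sin²(Δφ/2)+cosφ1·cosφ2·sin²(Δλ/2)=0.9157523452; c=2·atan2(√a, √(1-a))=2.552607173; dist=6371·c=16262.660 ≈ 16262.7 km; running total=32874.5 km
Leg 2 bearing: y=sinΔλ·cosφ2=-0.48666927, x=cosφ1·sinφ2-sinφ1·cosφ2·cosΔλ=-0.26786746; θ=atan2(y, x)=-118.8288° <0 so +360° → 241.1712° ≈ 241.2°
Leg 3: φ1=-0.5572662, φ2=0.5941450, Δφ=1.1514112, Δλ=-4.0864022 rad; a=sin²(Δφ/2)+cosφ1·cosφ2·sin²(Δλ/2)=0.8540491676; c=2·atan2(√a, √(1-a))=2.357597744; dist=6371·c=15020.255 ≈ 15020.3 km; running total=47894.8 km
Leg 3 bearing: y=sinΔλ·cosφ2=0.67150755, x=cosφ1·sinφ2-sinφ1·cosφ2·cosΔλ=0.21834458; θ=atan2(y, x)=71.9878° ≈ 72.0°
Leg 4: φ1=0.5941450, φ2=0.6757199, Δφ=0.0815749, Δλ=1.9035695 rad; a=sin²(Δφ/2)+cosφ1·cosφ2·sin²(Δλ/2)=0.4305352949; c=2·atan2(√a, √(1-a))=1.431416068; dist=6371·c=9119.552 ≈ 9119.6 km; running total=57014.4 km
Leg 4 bearing: y=sinΔλ·cosφ2=0.73745203, x=cosφ1·sinφ2-sinφ1·cosφ2·cosΔλ=0.66095622; θ=atan2(y, x)=48.1311° ≈ 48.1°

Leg 1: dist=16611.8 km, bearing=46.1°
Leg 2: dist=16262.7 km, bearing=241.2°
Leg 3: dist=15020.3 km, bearing=72.0°
Leg 4: dist=9119.6 km, bearing=48.1°
Total: 57014.4 km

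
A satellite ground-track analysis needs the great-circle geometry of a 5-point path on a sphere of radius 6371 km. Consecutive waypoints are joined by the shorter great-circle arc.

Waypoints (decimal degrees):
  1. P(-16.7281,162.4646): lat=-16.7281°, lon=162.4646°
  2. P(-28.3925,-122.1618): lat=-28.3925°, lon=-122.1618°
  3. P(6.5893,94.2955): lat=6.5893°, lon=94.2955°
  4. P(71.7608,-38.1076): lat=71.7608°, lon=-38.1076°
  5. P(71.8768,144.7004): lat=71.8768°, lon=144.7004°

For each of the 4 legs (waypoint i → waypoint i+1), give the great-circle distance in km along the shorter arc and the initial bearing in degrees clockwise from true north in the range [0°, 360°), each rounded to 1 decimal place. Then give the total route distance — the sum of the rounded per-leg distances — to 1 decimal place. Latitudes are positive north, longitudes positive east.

Leg 1: dist=7732.1 km, bearing=114.7°
Leg 2: dist=15482.7 km, bearing=244.7°
Leg 3: dist=10650.1 km, bearing=346.6°
Leg 4: dist=4042.1 km, bearing=358.5°
Total: 37907.0 km

Leg 1: φ1=-0.2919604, φ2=-0.4955426, Δφ=-0.2035822, Δλ=-4.9676678 rad; a=sin²(Δφ/2)+cosφ1·cosφ2·sin²(Δλ/2)=0.3251972007; c=2·atan2(√a, √(1-a))=1.213646222; dist=6371·c=7732.140 ≈ 7732.1 km; running total=7732.1 km
Leg 1 bearing: y=sinΔλ·cosφ2=0.85120197, x=cosφ1·sinφ2-sinφ1·cosφ2·cosΔλ=-0.39144749; θ=atan2(y, x)=114.6966° ≈ 114.7°
Leg 2: φ1=-0.4955426, φ2=0.1150050, Δφ=0.6105476, Δλ=3.7778926 rad; a=sin²(Δφ/2)+cosφ1·cosφ2·sin²(Δλ/2)=0.8787214326; c=2·atan2(√a, √(1-a))=2.430183922; dist=6371·c=15482.702 ≈ 15482.7 km; running total=23214.8 km
Leg 2 bearing: y=sinΔλ·cosφ2=-0.59029823, x=cosφ1·sinφ2-sinφ1·cosφ2·cosΔλ=-0.27897725; θ=atan2(y, x)=-115.2956° <0 so +360° → 244.7044° ≈ 244.7°
Leg 3: φ1=0.1150050, φ2=1.2524622, Δφ=1.1374573, Δλ=-2.3108700 rad; a=sin²(Δφ/2)+cosφ1·cosφ2·sin²(Δλ/2)=0.5503391917; c=2·atan2(√a, √(1-a))=1.671645572; dist=6371·c=10650.054 ≈ 10650.1 km; running total=33864.9 km
Leg 3 bearing: y=sinΔλ·cosφ2=-0.23111387, x=cosφ1·sinφ2-sinφ1·cosφ2·cosΔλ=0.96770359; θ=atan2(y, x)=-13.4322° <0 so +360° → 346.5678° ≈ 346.6°
Leg 4: φ1=1.2524622, φ2=1.2544868, Δφ=0.0020246, Δλ=3.1906015 rad; a=sin²(Δφ/2)+cosφ1·cosφ2·sin²(Δλ/2)=0.0973000261; c=2·atan2(√a, √(1-a))=0.634446414; dist=6371·c=4042.058 ≈ 4042.1 km; running total=37907.0 km
Leg 4 bearing: y=sinΔλ·cosφ2=-0.01523865, x=cosφ1·sinφ2-sinφ1·cosφ2·cosΔλ=0.59253583; θ=atan2(y, x)=-1.4732° <0 so +360° → 358.5268° ≈ 358.5°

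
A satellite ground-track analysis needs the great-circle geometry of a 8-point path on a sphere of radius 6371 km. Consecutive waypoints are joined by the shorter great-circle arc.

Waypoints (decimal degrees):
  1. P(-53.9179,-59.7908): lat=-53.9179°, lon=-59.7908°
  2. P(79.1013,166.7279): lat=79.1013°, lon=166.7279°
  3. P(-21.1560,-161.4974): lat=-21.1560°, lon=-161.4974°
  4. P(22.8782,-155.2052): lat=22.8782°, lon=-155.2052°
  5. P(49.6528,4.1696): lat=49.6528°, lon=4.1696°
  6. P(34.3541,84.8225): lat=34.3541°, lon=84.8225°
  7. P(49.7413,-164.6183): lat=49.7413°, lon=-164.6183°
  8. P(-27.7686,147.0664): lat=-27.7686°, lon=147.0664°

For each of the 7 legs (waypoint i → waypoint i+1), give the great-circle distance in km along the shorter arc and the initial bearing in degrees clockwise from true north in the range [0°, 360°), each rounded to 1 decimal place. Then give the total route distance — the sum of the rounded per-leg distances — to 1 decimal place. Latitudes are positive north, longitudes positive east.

Leg 1: dist=16733.1 km, bearing=343.8°
Leg 2: dist=11319.6 km, bearing=149.9°
Leg 3: dist=4943.6 km, bearing=8.3°
Leg 4: dist=11696.2 km, bearing=13.7°
Leg 5: dist=6546.8 km, bearing=72.1°
Leg 6: dist=8441.9 km, bearing=38.6°
Leg 7: dist=9850.0 km, bearing=221.4°
Total: 69531.2 km

Leg 1: φ1=-0.9410449, φ2=1.3805781, Δφ=2.3216230, Δλ=3.9534971 rad; a=sin²(Δφ/2)+cosφ1·cosφ2·sin²(Δλ/2)=0.9351106011; c=2·atan2(√a, √(1-a))=2.626447464; dist=6371·c=16733.097 ≈ 16733.1 km; running total=16733.1 km
Leg 1 bearing: y=sinΔλ·cosφ2=-0.13719130, x=cosφ1·sinφ2-sinφ1·cosφ2·cosΔλ=0.47317397; θ=atan2(y, x)=-16.1689° <0 so +360° → 343.8311° ≈ 343.8°
Leg 2: φ1=1.3805781, φ2=-0.3692419, Δφ=-1.7498200, Δλ=-5.7286122 rad; a=sin²(Δφ/2)+cosφ1·cosφ2·sin²(Δλ/2)=0.6022481529; c=2·atan2(√a, √(1-a))=1.776745438; dist=6371·c=11319.645 ≈ 11319.6 km; running total=28052.7 km
Leg 2 bearing: y=sinΔλ·cosφ2=0.49108959, x=cosφ1·sinφ2-sinφ1·cosφ2·cosΔλ=-0.84676578; θ=atan2(y, x)=149.8880° ≈ 149.9°
Leg 3: φ1=-0.3692419, φ2=0.3992999, Δφ=0.7685418, Δλ=0.1098196 rad; a=sin²(Δφ/2)+cosφ1·cosφ2·sin²(Δλ/2)=0.1431255558; c=2·atan2(√a, √(1-a))=0.775960127; dist=6371·c=4943.642 ≈ 4943.6 km; running total=32996.3 km
Leg 3 bearing: y=sinΔλ·cosφ2=0.10097722, x=cosφ1·sinφ2-sinφ1·cosφ2·cosΔλ=0.69308450; θ=atan2(y, x)=8.2892° ≈ 8.3°
Leg 4: φ1=0.3992999, φ2=0.8666048, Δφ=0.4673049, Δλ=2.7816150 rad; a=sin²(Δφ/2)+cosφ1·cosφ2·sin²(Δλ/2)=0.6309788433; c=2·atan2(√a, √(1-a))=1.835846497; dist=6371·c=11696.178 ≈ 11696.2 km; running total=44692.5 km
Leg 4 bearing: y=sinΔλ·cosφ2=0.22805508, x=cosφ1·sinφ2-sinφ1·cosφ2·cosΔλ=0.93774679; θ=atan2(y, x)=13.6687° ≈ 13.7°
Leg 5: φ1=0.8666048, φ2=0.5995922, Δφ=-0.2670127, Δλ=1.4076587 rad; a=sin²(Δφ/2)+cosφ1·cosφ2·sin²(Δλ/2)=0.2415570434; c=2·atan2(√a, √(1-a))=1.027587109; dist=6371·c=6546.757 ≈ 6546.8 km; running total=51239.3 km
Leg 5 bearing: y=sinΔλ·cosφ2=0.81460441, x=cosφ1·sinφ2-sinφ1·cosφ2·cosΔλ=0.26315130; θ=atan2(y, x)=72.0974° ≈ 72.1°
Leg 6: φ1=0.5995922, φ2=0.8681495, Δφ=0.2685573, Δλ=-4.3535632 rad; a=sin²(Δφ/2)+cosφ1·cosφ2·sin²(Δλ/2)=0.3783577323; c=2·atan2(√a, √(1-a))=1.325045630; dist=6371·c=8441.866 ≈ 8441.9 km; running total=59681.2 km
Leg 6 bearing: y=sinΔλ·cosφ2=0.60508075, x=cosφ1·sinφ2-sinφ1·cosφ2·cosΔλ=0.75808306; θ=atan2(y, x)=38.5959° ≈ 38.6°
Leg 7: φ1=0.8681495, φ2=-0.4846535, Δφ=-1.3528030, Δλ=5.4399242 rad; a=sin²(Δφ/2)+cosφ1·cosφ2·sin²(Δλ/2)=0.4876349681; c=2·atan2(√a, √(1-a))=1.546063742; dist=6371·c=9849.972 ≈ 9850.0 km; running total=69531.2 km
Leg 7 bearing: y=sinΔλ·cosφ2=-0.66080983, x=cosφ1·sinφ2-sinφ1·cosφ2·cosΔλ=-0.75014585; θ=atan2(y, x)=-138.6229° <0 so +360° → 221.3771° ≈ 221.4°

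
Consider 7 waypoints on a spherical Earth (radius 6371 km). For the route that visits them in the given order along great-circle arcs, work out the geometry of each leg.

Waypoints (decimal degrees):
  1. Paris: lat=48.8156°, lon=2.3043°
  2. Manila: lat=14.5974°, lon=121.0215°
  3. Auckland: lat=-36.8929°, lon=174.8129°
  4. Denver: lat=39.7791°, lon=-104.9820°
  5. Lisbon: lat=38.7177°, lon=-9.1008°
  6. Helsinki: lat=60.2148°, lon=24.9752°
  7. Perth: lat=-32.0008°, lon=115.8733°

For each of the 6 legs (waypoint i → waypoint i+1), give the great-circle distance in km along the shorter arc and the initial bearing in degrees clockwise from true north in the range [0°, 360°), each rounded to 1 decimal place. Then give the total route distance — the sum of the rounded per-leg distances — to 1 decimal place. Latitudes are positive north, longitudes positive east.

Leg 1: dist=10751.5 km, bearing=58.7°
Leg 2: dist=8027.0 km, bearing=137.3°
Leg 3: dist=11812.6 km, bearing=52.1°
Leg 4: dist=7805.7 km, bearing=55.6°
Leg 5: dist=3363.0 km, bearing=33.5°
Leg 6: dist=13099.8 km, bearing=106.5°
Total: 54859.6 km

Leg 1: φ1=0.8519929, φ2=0.2547727, Δφ=-0.5972203, Δλ=2.0720060 rad; a=sin²(Δφ/2)+cosφ1·cosφ2·sin²(Δλ/2)=0.5582536345; c=2·atan2(√a, √(1-a))=1.687568796; dist=6371·c=10751.501 ≈ 10751.5 km; running total=10751.5 km
Leg 1 bearing: y=sinΔλ·cosφ2=0.84869287, x=cosφ1·sinφ2-sinφ1·cosφ2·cosΔλ=0.51589385; θ=atan2(y, x)=58.7059° ≈ 58.7°
Leg 2: φ1=0.2547727, φ2=-0.6439026, Δφ=-0.8986753, Δλ=0.9388370 rad; a=sin²(Δφ/2)+cosφ1·cosφ2·sin²(Δλ/2)=0.3470535751; c=2·atan2(√a, √(1-a))=1.259920236; dist=6371·c=8026.952 ≈ 8027.0 km; running total=18778.5 km
Leg 2 bearing: y=sinΔλ·cosφ2=0.64530291, x=cosφ1·sinφ2-sinφ1·cosφ2·cosΔλ=-0.70000980; θ=atan2(y, x)=137.3286° ≈ 137.3°
Leg 3: φ1=-0.6439026, φ2=0.6942763, Δφ=1.3381788, Δλ=-4.8833422 rad; a=sin²(Δφ/2)+cosφ1·cosφ2·sin²(Δλ/2)=0.6397707140; c=2·atan2(√a, √(1-a))=1.854112790; dist=6371·c=11812.553 ≈ 11812.6 km; running total=30591.1 km
Leg 3 bearing: y=sinΔλ·cosφ2=0.75731433, x=cosφ1·sinφ2-sinφ1·cosφ2·cosΔλ=0.59019623; θ=atan2(y, x)=52.0697° ≈ 52.1°
Leg 4: φ1=0.6942763, φ2=0.6757513, Δφ=-0.0185249, Δλ=1.6734426 rad; a=sin²(Δφ/2)+cosφ1·cosφ2·sin²(Δλ/2)=0.3306192208; c=2·atan2(√a, √(1-a))=1.225196011; dist=6371·c=7805.724 ≈ 7805.7 km; running total=38396.8 km
Leg 4 bearing: y=sinΔλ·cosφ2=0.77613043, x=cosφ1·sinφ2-sinφ1·cosφ2·cosΔλ=0.53184787; θ=atan2(y, x)=55.5789° ≈ 55.6°
Leg 5: φ1=0.6757513, φ2=1.0509465, Δφ=0.3751952, Δλ=0.5947384 rad; a=sin²(Δφ/2)+cosφ1·cosφ2·sin²(Δλ/2)=0.0680568635; c=2·atan2(√a, √(1-a))=0.527861315; dist=6371·c=3363.004 ≈ 3363.0 km; running total=41759.8 km
Leg 5 bearing: y=sinΔλ·cosφ2=0.27832498, x=cosφ1·sinφ2-sinφ1·cosφ2·cosΔλ=0.41980438; θ=atan2(y, x)=33.5439° ≈ 33.5°
Leg 6: φ1=1.0509465, φ2=-0.5585193, Δφ=-1.6094658, Δλ=1.5864711 rad; a=sin²(Δφ/2)+cosφ1·cosφ2·sin²(Δλ/2)=0.7332634396; c=2·atan2(√a, √(1-a))=2.056156402; dist=6371·c=13099.772 ≈ 13099.8 km; running total=54859.6 km
Leg 6 bearing: y=sinΔλ·cosφ2=0.84793652, x=cosφ1·sinφ2-sinφ1·cosφ2·cosΔλ=-0.25170684; θ=atan2(y, x)=106.5333° ≈ 106.5°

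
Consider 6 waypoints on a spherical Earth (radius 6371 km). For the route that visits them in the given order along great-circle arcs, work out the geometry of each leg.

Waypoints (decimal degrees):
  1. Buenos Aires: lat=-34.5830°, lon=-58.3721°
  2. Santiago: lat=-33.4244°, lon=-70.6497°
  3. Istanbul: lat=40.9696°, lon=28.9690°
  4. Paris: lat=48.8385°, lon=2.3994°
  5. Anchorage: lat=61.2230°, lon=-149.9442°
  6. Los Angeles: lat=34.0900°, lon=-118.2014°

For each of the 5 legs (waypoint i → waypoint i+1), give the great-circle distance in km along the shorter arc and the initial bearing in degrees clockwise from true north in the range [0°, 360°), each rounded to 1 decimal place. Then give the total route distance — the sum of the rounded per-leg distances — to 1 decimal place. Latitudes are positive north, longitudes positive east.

Leg 1: φ1=-0.6035872, φ2=-0.5833658, Δφ=0.0202214, Δλ=-0.2142845 rad; a=sin²(Δφ/2)+cosφ1·cosφ2·sin²(Δλ/2)=0.0079600997; c=2·atan2(√a, √(1-a))=0.178676366; dist=6371·c=1138.347 ≈ 1138.3 km; running total=1138.3 km
Leg 1 bearing: y=sinΔλ·cosφ2=-0.17747919, x=cosφ1·sinφ2-sinφ1·cosφ2·cosΔλ=0.00938531; θ=atan2(y, x)=-86.9729° <0 so +360° → 273.0271° ≈ 273.0°
Leg 2: φ1=-0.5833658, φ2=0.7150544, Δφ=1.2984202, Δλ=1.7386743 rad; a=sin²(Δφ/2)+cosφ1·cosφ2·sin²(Δλ/2)=0.7332288792; c=2·atan2(√a, √(1-a))=2.056078258; dist=6371·c=13099.275 ≈ 13099.3 km; running total=14237.6 km
Leg 2 bearing: y=sinΔλ·cosφ2=0.74444263, x=cosφ1·sinφ2-sinφ1·cosφ2·cosΔλ=0.47772621; θ=atan2(y, x)=57.3108° ≈ 57.3°
Leg 3: φ1=0.7150544, φ2=0.8523926, Δφ=0.1373382, Δλ=-0.4637270 rad; a=sin²(Δφ/2)+cosφ1·cosφ2·sin²(Δλ/2)=0.0309499422; c=2·atan2(√a, √(1-a))=0.353692633; dist=6371·c=2253.376 ≈ 2253.4 km; running total=16491.0 km
Leg 3 bearing: y=sinΔλ·cosφ2=-0.29439545, x=cosφ1·sinφ2-sinφ1·cosφ2·cosΔλ=0.18248149; θ=atan2(y, x)=-58.2072° <0 so +360° → 301.7928° ≈ 301.8°
Leg 4: φ1=0.8523926, φ2=1.0685429, Δφ=0.2161503, Δλ=-2.6588974 rad; a=sin²(Δφ/2)+cosφ1·cosφ2·sin²(Δλ/2)=0.3103851386; c=2·atan2(√a, √(1-a))=1.181832632; dist=6371·c=7529.456 ≈ 7529.5 km; running total=24020.5 km
Leg 4 bearing: y=sinΔλ·cosφ2=-0.22345142, x=cosφ1·sinφ2-sinφ1·cosφ2·cosΔλ=0.89791663; θ=atan2(y, x)=-13.9745° <0 so +360° → 346.0255° ≈ 346.0°
Leg 5: φ1=1.0685429, φ2=0.5949827, Δφ=-0.4735602, Δλ=0.5540164 rad; a=sin²(Δφ/2)+cosφ1·cosφ2·sin²(Δλ/2)=0.0848422335; c=2·atan2(√a, √(1-a))=0.591122693; dist=6371·c=3766.043 ≈ 3766.0 km; running total=27786.5 km
Leg 5 bearing: y=sinΔλ·cosφ2=0.43569986, x=cosφ1·sinφ2-sinφ1·cosφ2·cosΔλ=-0.34747913; θ=atan2(y, x)=128.5730° ≈ 128.6°

Leg 1: dist=1138.3 km, bearing=273.0°
Leg 2: dist=13099.3 km, bearing=57.3°
Leg 3: dist=2253.4 km, bearing=301.8°
Leg 4: dist=7529.5 km, bearing=346.0°
Leg 5: dist=3766.0 km, bearing=128.6°
Total: 27786.5 km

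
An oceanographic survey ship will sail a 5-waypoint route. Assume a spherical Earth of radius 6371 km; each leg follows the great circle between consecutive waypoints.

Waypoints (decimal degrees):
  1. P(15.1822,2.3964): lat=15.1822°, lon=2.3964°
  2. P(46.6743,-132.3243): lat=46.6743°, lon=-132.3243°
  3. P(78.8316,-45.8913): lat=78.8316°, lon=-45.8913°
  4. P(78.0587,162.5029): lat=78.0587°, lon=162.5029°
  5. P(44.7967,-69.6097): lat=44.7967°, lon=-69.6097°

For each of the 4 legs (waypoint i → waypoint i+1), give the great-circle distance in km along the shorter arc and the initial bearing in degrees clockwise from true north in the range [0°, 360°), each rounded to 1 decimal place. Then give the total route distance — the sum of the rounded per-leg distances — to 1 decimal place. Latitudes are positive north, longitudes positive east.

Leg 1: φ1=0.2649794, φ2=0.8146202, Δφ=0.5496408, Δλ=-2.3513198 rad; a=sin²(Δφ/2)+cosφ1·cosφ2·sin²(Δλ/2)=0.6377202023; c=2·atan2(√a, √(1-a))=1.849844125; dist=6371·c=11785.357 ≈ 11785.4 km; running total=11785.4 km
Leg 1 bearing: y=sinΔλ·cosφ2=-0.48753691, x=cosφ1·sinφ2-sinφ1·cosφ2·cosΔλ=0.82851695; θ=atan2(y, x)=-30.4745° <0 so +360° → 329.5255° ≈ 329.5°
Leg 2: φ1=0.8146202, φ2=1.3758710, Δφ=0.5612508, Δλ=1.5085404 rad; a=sin²(Δφ/2)+cosφ1·cosφ2·sin²(Δλ/2)=0.1390215052; c=2·atan2(√a, √(1-a))=0.764169892; dist=6371·c=4868.526 ≈ 4868.5 km; running total=16653.9 km
Leg 2 bearing: y=sinΔλ·cosφ2=0.19331806, x=cosφ1·sinφ2-sinφ1·cosφ2·cosΔλ=0.66438410; θ=atan2(y, x)=16.2236° ≈ 16.2°
Leg 3: φ1=1.3758710, φ2=1.3623813, Δφ=-0.0134896, Δλ=3.6371649 rad; a=sin²(Δφ/2)+cosφ1·cosφ2·sin²(Δλ/2)=0.0377117727; c=2·atan2(√a, √(1-a))=0.390873914; dist=6371·c=2490.258 ≈ 2490.3 km; running total=19144.2 km
Leg 3 bearing: y=sinΔλ·cosφ2=-0.09839272, x=cosφ1·sinφ2-sinφ1·cosφ2·cosΔλ=0.36807235; θ=atan2(y, x)=-14.9663° <0 so +360° → 345.0337° ≈ 345.0°
Leg 4: φ1=1.3623813, φ2=0.7818499, Δφ=-0.5805314, Δλ=-4.0511291 rad; a=sin²(Δφ/2)+cosφ1·cosφ2·sin²(Δλ/2)=0.2004105593; c=2·atan2(√a, √(1-a))=0.928321222; dist=6371·c=5914.335 ≈ 5914.3 km; running total=25058.5 km
Leg 4 bearing: y=sinΔλ·cosφ2=0.56003885, x=cosφ1·sinφ2-sinφ1·cosφ2·cosΔλ=0.57213736; θ=atan2(y, x)=44.3878° ≈ 44.4°

Leg 1: dist=11785.4 km, bearing=329.5°
Leg 2: dist=4868.5 km, bearing=16.2°
Leg 3: dist=2490.3 km, bearing=345.0°
Leg 4: dist=5914.3 km, bearing=44.4°
Total: 25058.5 km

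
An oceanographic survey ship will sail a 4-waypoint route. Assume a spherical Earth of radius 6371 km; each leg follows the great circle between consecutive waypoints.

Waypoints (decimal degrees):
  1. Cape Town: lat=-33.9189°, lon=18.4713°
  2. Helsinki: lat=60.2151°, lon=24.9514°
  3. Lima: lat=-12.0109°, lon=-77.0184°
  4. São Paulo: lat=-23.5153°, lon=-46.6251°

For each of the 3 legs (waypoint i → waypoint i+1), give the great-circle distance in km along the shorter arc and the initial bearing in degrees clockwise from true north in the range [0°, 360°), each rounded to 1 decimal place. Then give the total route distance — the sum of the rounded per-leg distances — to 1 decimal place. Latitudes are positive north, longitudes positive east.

Leg 1: φ1=-0.5919965, φ2=1.0509518, Δφ=1.6429482, Δλ=0.1130991 rad; a=sin²(Δφ/2)+cosφ1·cosφ2·sin²(Δλ/2)=0.5373614543; c=2·atan2(√a, √(1-a))=1.645588947; dist=6371·c=10484.047 ≈ 10484.0 km; running total=10484.0 km
Leg 1 bearing: y=sinΔλ·cosφ2=0.05606173, x=cosφ1·sinφ2-sinφ1·cosφ2·cosΔλ=0.99562722; θ=atan2(y, x)=3.2228° ≈ 3.2°
Leg 2: φ1=1.0509518, φ2=-0.2096298, Δφ=-1.2605815, Δλ=-1.7797087 rad; a=sin²(Δφ/2)+cosφ1·cosφ2·sin²(Δλ/2)=0.6406874757; c=2·atan2(√a, √(1-a))=1.856022977; dist=6371·c=11824.722 ≈ 11824.7 km; running total=22308.7 km
Leg 2 bearing: y=sinΔλ·cosφ2=-0.95684108, x=cosφ1·sinφ2-sinφ1·cosφ2·cosΔλ=0.07268622; θ=atan2(y, x)=-85.6559° <0 so +360° → 274.3441° ≈ 274.3°
Leg 3: φ1=-0.2096298, φ2=-0.4104194, Δφ=-0.2007897, Δλ=0.5304632 rad; a=sin²(Δφ/2)+cosφ1·cosφ2·sin²(Δλ/2)=0.0716731165; c=2·atan2(√a, √(1-a))=0.542048321; dist=6371·c=3453.390 ≈ 3453.4 km; running total=25762.1 km
Leg 3 bearing: y=sinΔλ·cosφ2=0.46391698, x=cosφ1·sinφ2-sinφ1·cosφ2·cosΔλ=-0.22566649; θ=atan2(y, x)=115.9400° ≈ 115.9°

Leg 1: dist=10484.0 km, bearing=3.2°
Leg 2: dist=11824.7 km, bearing=274.3°
Leg 3: dist=3453.4 km, bearing=115.9°
Total: 25762.1 km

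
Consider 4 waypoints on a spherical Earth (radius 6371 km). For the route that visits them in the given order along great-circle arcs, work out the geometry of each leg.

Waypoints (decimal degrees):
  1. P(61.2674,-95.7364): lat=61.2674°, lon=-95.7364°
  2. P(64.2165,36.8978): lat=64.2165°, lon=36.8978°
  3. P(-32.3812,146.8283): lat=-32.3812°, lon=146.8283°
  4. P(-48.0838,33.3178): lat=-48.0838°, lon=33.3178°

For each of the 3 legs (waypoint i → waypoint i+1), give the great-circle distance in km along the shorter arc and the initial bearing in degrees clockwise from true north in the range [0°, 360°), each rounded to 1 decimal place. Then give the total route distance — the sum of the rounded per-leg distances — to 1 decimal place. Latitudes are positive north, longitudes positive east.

Leg 1: φ1=1.0693179, φ2=1.1207894, Δφ=0.0514715, Δλ=2.3149035 rad; a=sin²(Δφ/2)+cosφ1·cosφ2·sin²(Δλ/2)=0.1760261047; c=2·atan2(√a, √(1-a))=0.865909291; dist=6371·c=5516.708 ≈ 5516.7 km; running total=5516.7 km
Leg 1 bearing: y=sinΔλ·cosφ2=0.32000568, x=cosφ1·sinφ2-sinφ1·cosφ2·cosΔλ=0.69120187; θ=atan2(y, x)=24.8427° ≈ 24.8°
Leg 2: φ1=1.1207894, φ2=-0.5651586, Δφ=-1.6859479, Δλ=1.9186492 rad; a=sin²(Δφ/2)+cosφ1·cosφ2·sin²(Δλ/2)=0.8037249229; c=2·atan2(√a, √(1-a))=2.223642628; dist=6371·c=14166.827 ≈ 14166.8 km; running total=19683.5 km
Leg 2 bearing: y=sinΔλ·cosφ2=0.79392367, x=cosφ1·sinφ2-sinφ1·cosφ2·cosΔλ=0.02626581; θ=atan2(y, x)=88.1051° ≈ 88.1°
Leg 3: φ1=-0.5651586, φ2=-0.8392206, Δφ=-0.2740621, Δλ=-1.9811320 rad; a=sin²(Δφ/2)+cosφ1·cosφ2·sin²(Δλ/2)=0.4132701413; c=2·atan2(√a, √(1-a))=1.396454766; dist=6371·c=8896.813 ≈ 8896.8 km; running total=28580.3 km
Leg 3 bearing: y=sinΔλ·cosφ2=-0.61258672, x=cosφ1·sinφ2-sinφ1·cosφ2·cosΔλ=-0.77113503; θ=atan2(y, x)=-141.5365° <0 so +360° → 218.4635° ≈ 218.5°

Leg 1: dist=5516.7 km, bearing=24.8°
Leg 2: dist=14166.8 km, bearing=88.1°
Leg 3: dist=8896.8 km, bearing=218.5°
Total: 28580.3 km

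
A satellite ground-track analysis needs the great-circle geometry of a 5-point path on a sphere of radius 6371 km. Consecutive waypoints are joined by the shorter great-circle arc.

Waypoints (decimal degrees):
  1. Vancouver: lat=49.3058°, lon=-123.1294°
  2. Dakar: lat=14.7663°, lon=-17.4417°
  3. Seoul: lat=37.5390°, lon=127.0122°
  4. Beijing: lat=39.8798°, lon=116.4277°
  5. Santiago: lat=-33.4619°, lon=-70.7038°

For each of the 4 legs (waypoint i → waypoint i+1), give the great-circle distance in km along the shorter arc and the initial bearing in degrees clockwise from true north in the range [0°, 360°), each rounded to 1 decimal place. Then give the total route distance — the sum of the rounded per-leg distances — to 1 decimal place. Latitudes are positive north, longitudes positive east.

Leg 1: φ1=0.8605486, φ2=0.2577206, Δφ=-0.6028280, Δλ=1.8445983 rad; a=sin²(Δφ/2)+cosφ1·cosφ2·sin²(Δλ/2)=0.4886160322; c=2·atan2(√a, √(1-a))=1.548026424; dist=6371·c=9862.476 ≈ 9862.5 km; running total=9862.5 km
Leg 1 bearing: y=sinΔλ·cosφ2=0.93095353, x=cosφ1·sinφ2-sinφ1·cosφ2·cosΔλ=0.36442715; θ=atan2(y, x)=68.6219° ≈ 68.6°
Leg 2: φ1=0.2577206, φ2=0.6551791, Δφ=0.3974586, Δλ=2.5211962 rad; a=sin²(Δφ/2)+cosφ1·cosφ2·sin²(Δλ/2)=0.7342841631; c=2·atan2(√a, √(1-a))=2.058465816; dist=6371·c=13114.486 ≈ 13114.5 km; running total=22977.0 km
Leg 2 bearing: y=sinΔλ·cosφ2=0.46098115, x=cosφ1·sinφ2-sinφ1·cosφ2·cosΔλ=0.75361801; θ=atan2(y, x)=31.4537° ≈ 31.5°
Leg 3: φ1=0.6551791, φ2=0.6960338, Δφ=0.0408547, Δλ=-0.1847344 rad; a=sin²(Δφ/2)+cosφ1·cosφ2·sin²(Δλ/2)=0.0055939597; c=2·atan2(√a, √(1-a))=0.149725372; dist=6371·c=953.900 ≈ 953.9 km; running total=23930.9 km
Leg 3 bearing: y=sinΔλ·cosφ2=-0.14095860, x=cosφ1·sinφ2-sinφ1·cosφ2·cosΔλ=0.04879901; θ=atan2(y, x)=-70.9045° <0 so +360° → 289.0955° ≈ 289.1°
Leg 4: φ1=0.6960338, φ2=-0.5840203, Δφ=-1.2800541, Δλ=-3.2660608 rad; a=sin²(Δφ/2)+cosφ1·cosφ2·sin²(Δλ/2)=0.9943901835; c=2·atan2(√a, √(1-a))=2.991654826; dist=6371·c=19059.833 ≈ 19059.8 km; running total=42990.7 km
Leg 4 bearing: y=sinΔλ·cosφ2=0.10356998, x=cosφ1·sinφ2-sinφ1·cosφ2·cosΔλ=0.10764128; θ=atan2(y, x)=43.8957° ≈ 43.9°

Leg 1: dist=9862.5 km, bearing=68.6°
Leg 2: dist=13114.5 km, bearing=31.5°
Leg 3: dist=953.9 km, bearing=289.1°
Leg 4: dist=19059.8 km, bearing=43.9°
Total: 42990.7 km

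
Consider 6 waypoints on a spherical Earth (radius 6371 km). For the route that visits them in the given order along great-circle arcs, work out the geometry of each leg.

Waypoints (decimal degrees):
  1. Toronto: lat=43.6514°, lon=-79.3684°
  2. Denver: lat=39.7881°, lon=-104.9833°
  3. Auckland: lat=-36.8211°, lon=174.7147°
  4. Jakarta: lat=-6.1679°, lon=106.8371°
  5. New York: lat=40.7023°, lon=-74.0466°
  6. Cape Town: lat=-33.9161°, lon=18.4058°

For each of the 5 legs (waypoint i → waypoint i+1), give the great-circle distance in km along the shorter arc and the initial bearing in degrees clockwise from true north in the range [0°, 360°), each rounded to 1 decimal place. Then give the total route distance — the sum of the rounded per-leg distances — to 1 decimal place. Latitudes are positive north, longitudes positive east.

Leg 1: dist=2159.8 km, bearing=267.4°
Leg 2: dist=11815.0 km, bearing=235.3°
Leg 3: dist=7633.2 km, bearing=278.5°
Leg 4: dist=16174.0 km, bearing=1.2°
Leg 5: dist=12565.5 km, bearing=115.7°
Total: 50347.5 km

Leg 1: φ1=0.7618607, φ2=0.6944333, Δφ=-0.0674273, Δλ=-0.4470643 rad; a=sin²(Δφ/2)+cosφ1·cosφ2·sin²(Δλ/2)=0.0284574904; c=2·atan2(√a, √(1-a))=0.339008005; dist=6371·c=2159.820 ≈ 2159.8 km; running total=2159.8 km
Leg 1 bearing: y=sinΔλ·cosφ2=-0.33220200, x=cosφ1·sinφ2-sinφ1·cosφ2·cosΔλ=-0.01524721; θ=atan2(y, x)=-92.6279° <0 so +360° → 267.3721° ≈ 267.4°
Leg 2: φ1=0.6944333, φ2=-0.6426494, Δφ=-1.3370828, Δλ=4.8816510 rad; a=sin²(Δφ/2)+cosφ1·cosφ2·sin²(Δλ/2)=0.6399564693; c=2·atan2(√a, √(1-a))=1.854499748; dist=6371·c=11815.018 ≈ 11815.0 km; running total=13974.8 km
Leg 2 bearing: y=sinΔλ·cosφ2=-0.78907090, x=cosφ1·sinφ2-sinφ1·cosφ2·cosΔλ=-0.54682343; θ=atan2(y, x)=-124.7218° <0 so +360° → 235.2782° ≈ 235.3°
Leg 3: φ1=-0.6426494, φ2=-0.1076502, Δφ=0.5349993, Δλ=-1.1846876 rad; a=sin²(Δφ/2)+cosφ1·cosφ2·sin²(Δλ/2)=0.3179456873; c=2·atan2(√a, √(1-a))=1.198120774; dist=6371·c=7633.227 ≈ 7633.2 km; running total=21608.0 km
Leg 3 bearing: y=sinΔλ·cosφ2=-0.92101894, x=cosφ1·sinφ2-sinφ1·cosφ2·cosΔλ=0.13837997; θ=atan2(y, x)=-81.4554° <0 so +360° → 278.5446° ≈ 278.5°
Leg 4: φ1=-0.1076502, φ2=0.7103891, Δφ=0.8180393, Δλ=-3.1570161 rad; a=sin²(Δφ/2)+cosφ1·cosφ2·sin²(Δλ/2)=0.9118481633; c=2·atan2(√a, √(1-a))=2.538695551; dist=6371·c=16174.029 ≈ 16174.0 km; running total=37782.0 km
Leg 4 bearing: y=sinΔλ·cosφ2=0.01169220, x=cosφ1·sinφ2-sinφ1·cosφ2·cosΔλ=0.56691062; θ=atan2(y, x)=1.1815° ≈ 1.2°
Leg 5: φ1=0.7103891, φ2=-0.5919476, Δφ=-1.3023368, Δλ=1.6135988 rad; a=sin²(Δφ/2)+cosφ1·cosφ2·sin²(Δλ/2)=0.6953967106; c=2·atan2(√a, √(1-a))=1.972289728; dist=6371·c=12565.458 ≈ 12565.5 km; running total=50347.5 km
Leg 5 bearing: y=sinΔλ·cosφ2=0.82909547, x=cosφ1·sinφ2-sinφ1·cosφ2·cosΔλ=-0.39985147; θ=atan2(y, x)=115.7468° ≈ 115.7°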